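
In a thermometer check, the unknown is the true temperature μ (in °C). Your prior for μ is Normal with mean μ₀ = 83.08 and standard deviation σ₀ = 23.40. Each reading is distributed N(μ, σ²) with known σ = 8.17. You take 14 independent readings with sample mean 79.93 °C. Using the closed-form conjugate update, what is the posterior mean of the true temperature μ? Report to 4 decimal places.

79.9572

For Normal data with known variance σ², a Normal(μ₀, σ₀²) prior on μ is conjugate. Posterior precision = 1/σ₀² + n/σ²; posterior mean is the precision-weighted average of μ₀ and x̄.
n·x̄ = 14·79.93 = 1119.02.
σ₀² = 23.40² = 547.56, σ² = 8.17² = 66.7489; σ² + n·σ₀² = 66.7489 + 14·547.56 = 7732.5889.
Posterior mean = (μ₀/σ₀² + n·x̄/σ²)/(1/σ₀² + n/σ²) = (σ²·μ₀ + σ₀²·n·x̄)/(σ² + n·σ₀²) = (66.7489·83.08 + 547.56·1119.02)/7732.5889 = 618276.089812/7732.5889 = 79.9572.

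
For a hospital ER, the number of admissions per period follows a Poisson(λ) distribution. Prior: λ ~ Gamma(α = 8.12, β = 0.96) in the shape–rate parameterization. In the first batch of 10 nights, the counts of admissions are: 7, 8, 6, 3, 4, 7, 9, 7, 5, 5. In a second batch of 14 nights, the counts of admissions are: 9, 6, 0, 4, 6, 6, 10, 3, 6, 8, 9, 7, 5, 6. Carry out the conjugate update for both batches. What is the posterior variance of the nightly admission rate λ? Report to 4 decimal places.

0.2474

With a Gamma(shape α, rate β) prior, the Poisson likelihood is conjugate: the posterior is Gamma(α + ΣXᵢ, β + n).
Batch 1: sum of counts S = 61 over n = 10 nights.
After batch 1: Gamma(α+S, β+n) = Gamma(8.12+61, 0.96+10) = Gamma(69.12, 10.96).
Batch 2: sum of counts S = 85 over n = 14 nights.
After batch 2: Gamma(α+S, β+n) = Gamma(69.12+85, 10.96+14) = Gamma(154.12, 24.96).
Var = α/β² = 154.12/24.96² = 0.2474.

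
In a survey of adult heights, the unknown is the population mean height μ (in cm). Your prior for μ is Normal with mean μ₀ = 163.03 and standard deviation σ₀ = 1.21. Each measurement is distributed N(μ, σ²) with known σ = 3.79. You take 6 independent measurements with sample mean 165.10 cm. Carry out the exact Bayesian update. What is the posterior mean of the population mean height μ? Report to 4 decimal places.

For Normal data with known variance σ², a Normal(μ₀, σ₀²) prior on μ is conjugate. Posterior precision = 1/σ₀² + n/σ²; posterior mean is the precision-weighted average of μ₀ and x̄.
n·x̄ = 6·165.10 = 990.6.
σ₀² = 1.21² = 1.4641, σ² = 3.79² = 14.3641; σ² + n·σ₀² = 14.3641 + 6·1.4641 = 23.1487.
Posterior mean = (μ₀/σ₀² + n·x̄/σ²)/(1/σ₀² + n/σ²) = (σ²·μ₀ + σ₀²·n·x̄)/(σ² + n·σ₀²) = (14.3641·163.03 + 1.4641·990.6)/23.1487 = 3792.116683/23.1487 = 163.8155.

163.8155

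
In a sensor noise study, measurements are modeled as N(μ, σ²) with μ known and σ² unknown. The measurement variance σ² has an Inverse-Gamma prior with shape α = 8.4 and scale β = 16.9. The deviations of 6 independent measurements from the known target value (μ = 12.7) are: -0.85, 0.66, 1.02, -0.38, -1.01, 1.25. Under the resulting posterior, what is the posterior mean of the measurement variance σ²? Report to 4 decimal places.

1.8618

With known mean μ and an Inverse-Gamma(α, β) prior on σ², the Normal likelihood is conjugate: posterior is Inv-Gamma(α + n/2, β + Σ(xᵢ−μ)²/2).
Σ(xᵢ−μ)² = (-0.85)² + (0.66)² + (1.02)² + (-0.38)² + (-1.01)² + (1.25)² = 4.9255.
Posterior: Inv-Gamma(8.4 + 6/2, 16.9 + 4.9255/2) = Inv-Gamma(11.40, 19.36275).
E[σ²|data] = β/(α−1) = 19.36275/10.40 = 1.8618.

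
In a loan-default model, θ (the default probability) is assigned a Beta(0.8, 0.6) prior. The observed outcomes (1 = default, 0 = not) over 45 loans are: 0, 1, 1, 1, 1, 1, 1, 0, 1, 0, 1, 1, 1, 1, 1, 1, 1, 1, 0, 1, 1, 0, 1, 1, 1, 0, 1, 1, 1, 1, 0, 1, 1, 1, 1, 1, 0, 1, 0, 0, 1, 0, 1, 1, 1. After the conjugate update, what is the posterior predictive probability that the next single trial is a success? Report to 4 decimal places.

The Beta prior is conjugate to a Binomial/Bernoulli likelihood; the update adds successes to α and failures to β.
Posterior: Beta(α+k, β+n−k) = Beta(0.8+34, 0.6+11) = Beta(34.8, 11.6).
For a single future Bernoulli trial, P(success | data) = α/(α+β) = 0.7500.

0.7500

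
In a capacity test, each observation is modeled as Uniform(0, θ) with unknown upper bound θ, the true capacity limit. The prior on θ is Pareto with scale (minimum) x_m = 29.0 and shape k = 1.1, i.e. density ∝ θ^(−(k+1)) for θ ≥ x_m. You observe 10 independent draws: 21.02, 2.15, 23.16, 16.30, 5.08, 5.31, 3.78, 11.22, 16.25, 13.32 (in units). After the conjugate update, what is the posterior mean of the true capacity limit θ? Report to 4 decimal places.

A Pareto(scale x_m, shape k) prior on the upper bound θ of Uniform(0, θ) is conjugate: posterior is Pareto(max(x_m, max xᵢ), k + n).
Sample maximum = 23.16; prior scale x_m = 29.0 → posterior scale = max = 29.00.
Posterior shape = 1.1 + 10 = 11.1.
E[θ|data] = k·x_m/(k−1) = 11.1·29.00/10.1 = 31.8713.

31.8713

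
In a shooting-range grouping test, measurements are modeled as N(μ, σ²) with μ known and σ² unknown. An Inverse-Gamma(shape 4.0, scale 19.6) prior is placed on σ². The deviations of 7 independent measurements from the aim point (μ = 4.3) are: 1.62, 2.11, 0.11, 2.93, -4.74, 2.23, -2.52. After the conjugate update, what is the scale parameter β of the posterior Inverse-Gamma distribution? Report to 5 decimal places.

With known mean μ and an Inverse-Gamma(α, β) prior on σ², the Normal likelihood is conjugate: posterior is Inv-Gamma(α + n/2, β + Σ(xᵢ−μ)²/2).
Σ(xᵢ−μ)² = (1.62)² + (2.11)² + (0.11)² + (2.93)² + (-4.74)² + (2.23)² + (-2.52)² = 49.4644.
Posterior: Inv-Gamma(4.0 + 7/2, 19.6 + 49.4644/2) = Inv-Gamma(7.50, 44.33220).
Posterior β = 44.33220.

44.33220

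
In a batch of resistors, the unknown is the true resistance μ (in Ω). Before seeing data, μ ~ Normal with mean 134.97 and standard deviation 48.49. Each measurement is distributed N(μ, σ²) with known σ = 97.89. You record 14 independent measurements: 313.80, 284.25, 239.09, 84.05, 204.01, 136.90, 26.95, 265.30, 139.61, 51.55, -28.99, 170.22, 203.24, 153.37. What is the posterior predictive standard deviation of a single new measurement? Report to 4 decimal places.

100.5614

For Normal data with known variance σ², a Normal(μ₀, σ₀²) prior on μ is conjugate. Posterior precision = 1/σ₀² + n/σ²; posterior mean is the precision-weighted average of μ₀ and x̄.
σ₀² = 48.49² = 2351.2801, σ² = 97.89² = 9582.4521; σ² + n·σ₀² = 9582.4521 + 14·2351.2801 = 42500.3735.
Posterior precision = 1/σ₀² + n/σ² = 1/2351.2801 + 14/9582.4521 = (σ² + n·σ₀²)/(σ₀²σ²) = 42500.3735/(2351.2801·9582.4521); posterior variance σₙ² = σ₀²σ²/(σ² + n·σ₀²) = 2351.2801·9582.4521/42500.3735 = 530.137198.
Predictive variance for one new observation = σₙ² + σ² = 2351.2801·9582.4521/42500.3735 + 9582.4521 = σ²·(σ₀² + 42500.3735)/42500.3735 = 9582.4521·44851.6536/42500.3735 = 10112.589298; SD = √(9582.4521·44851.6536/42500.3735) = 100.5614.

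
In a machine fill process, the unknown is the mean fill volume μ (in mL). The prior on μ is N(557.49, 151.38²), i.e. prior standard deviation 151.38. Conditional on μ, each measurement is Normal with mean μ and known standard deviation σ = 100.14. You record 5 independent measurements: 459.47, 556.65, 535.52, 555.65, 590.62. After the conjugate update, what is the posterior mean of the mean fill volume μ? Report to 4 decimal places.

For Normal data with known variance σ², a Normal(μ₀, σ₀²) prior on μ is conjugate. Posterior precision = 1/σ₀² + n/σ²; posterior mean is the precision-weighted average of μ₀ and x̄.
Σxᵢ = 459.47 + 556.65 + 535.52 + 555.65 + 590.62 = 2697.91, so n·x̄ = 2697.91.
σ₀² = 151.38² = 22915.9044, σ² = 100.14² = 10028.0196; σ² + n·σ₀² = 10028.0196 + 5·22915.9044 = 124607.5416.
Posterior mean = (μ₀/σ₀² + n·x̄/σ²)/(1/σ₀² + n/σ²) = (σ²·μ₀ + σ₀²·n·x̄)/(σ² + n·σ₀²) = (10028.0196·557.49 + 22915.9044·2697.91)/124607.5416 = 67415568.286608/124607.5416 = 541.0232.

541.0232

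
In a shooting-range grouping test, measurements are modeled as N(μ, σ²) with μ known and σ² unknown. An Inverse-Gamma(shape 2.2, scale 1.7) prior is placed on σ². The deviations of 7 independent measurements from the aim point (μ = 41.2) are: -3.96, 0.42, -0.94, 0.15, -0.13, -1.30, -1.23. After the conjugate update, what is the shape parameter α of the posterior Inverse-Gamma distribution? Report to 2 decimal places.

With known mean μ and an Inverse-Gamma(α, β) prior on σ², the Normal likelihood is conjugate: posterior is Inv-Gamma(α + n/2, β + Σ(xᵢ−μ)²/2).
Σ(xᵢ−μ)² = (-3.96)² + (0.42)² + (-0.94)² + (0.15)² + (-0.13)² + (-1.30)² + (-1.23)² = 19.9839.
Posterior: Inv-Gamma(2.2 + 7/2, 1.7 + 19.9839/2) = Inv-Gamma(5.70, 11.69195).
Posterior α = 5.70.

5.70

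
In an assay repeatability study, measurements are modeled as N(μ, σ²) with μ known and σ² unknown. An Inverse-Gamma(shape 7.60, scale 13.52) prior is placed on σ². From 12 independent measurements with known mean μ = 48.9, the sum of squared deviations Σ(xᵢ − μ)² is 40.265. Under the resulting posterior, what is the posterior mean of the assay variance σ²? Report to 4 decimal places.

2.6708

With known mean μ and an Inverse-Gamma(α, β) prior on σ², the Normal likelihood is conjugate: posterior is Inv-Gamma(α + n/2, β + Σ(xᵢ−μ)²/2).
Posterior: Inv-Gamma(7.60 + 12/2, 13.52 + 40.265/2) = Inv-Gamma(13.60, 33.6525).
E[σ²|data] = β/(α−1) = 33.6525/12.60 = 2.6708.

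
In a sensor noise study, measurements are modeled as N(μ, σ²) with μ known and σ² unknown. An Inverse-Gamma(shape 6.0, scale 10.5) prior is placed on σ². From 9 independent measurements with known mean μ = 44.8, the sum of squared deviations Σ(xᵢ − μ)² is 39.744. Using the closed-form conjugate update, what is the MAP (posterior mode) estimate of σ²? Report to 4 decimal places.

With known mean μ and an Inverse-Gamma(α, β) prior on σ², the Normal likelihood is conjugate: posterior is Inv-Gamma(α + n/2, β + Σ(xᵢ−μ)²/2).
Posterior: Inv-Gamma(6.0 + 9/2, 10.5 + 39.744/2) = Inv-Gamma(10.50, 30.3720).
Mode = β/(α+1) = 30.3720/11.50 = 2.6410.

2.6410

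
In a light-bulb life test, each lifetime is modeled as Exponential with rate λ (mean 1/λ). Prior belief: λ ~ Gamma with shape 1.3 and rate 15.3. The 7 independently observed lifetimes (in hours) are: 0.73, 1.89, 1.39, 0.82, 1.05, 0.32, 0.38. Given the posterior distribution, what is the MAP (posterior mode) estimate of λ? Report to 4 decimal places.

0.3336

With a Gamma(shape α, rate β) prior on the exponential rate λ, the posterior after n observations with total T = Σxᵢ is Gamma(α+n, β+T).
Sum of observations T = 6.58 hours; n = 7.
Posterior: Gamma(1.3+7, 15.3+6.58) = Gamma(8.3, 21.88).
Mode = (α−1)/β = 0.3336.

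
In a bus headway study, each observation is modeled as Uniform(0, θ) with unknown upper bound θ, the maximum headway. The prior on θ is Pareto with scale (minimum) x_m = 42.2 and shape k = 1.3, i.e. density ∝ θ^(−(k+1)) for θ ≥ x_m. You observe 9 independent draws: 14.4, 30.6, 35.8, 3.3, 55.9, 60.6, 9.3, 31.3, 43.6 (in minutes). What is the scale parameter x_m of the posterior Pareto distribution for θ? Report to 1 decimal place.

A Pareto(scale x_m, shape k) prior on the upper bound θ of Uniform(0, θ) is conjugate: posterior is Pareto(max(x_m, max xᵢ), k + n).
Sample maximum = 60.6; prior scale x_m = 42.2 → posterior scale = max = 60.6.
Posterior shape = 1.3 + 9 = 10.3.
Posterior scale x_m = 60.6.

60.6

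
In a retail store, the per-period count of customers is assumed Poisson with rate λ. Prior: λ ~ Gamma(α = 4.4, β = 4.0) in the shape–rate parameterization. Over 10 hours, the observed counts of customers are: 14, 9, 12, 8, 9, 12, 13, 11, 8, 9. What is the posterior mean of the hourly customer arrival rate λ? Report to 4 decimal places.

With a Gamma(shape α, rate β) prior, the Poisson likelihood is conjugate: the posterior is Gamma(α + ΣXᵢ, β + n).
Sum of counts S = 105 over n = 10 hours.
Posterior: Gamma(α+S, β+n) = Gamma(4.4+105, 4.0+10) = Gamma(109.4, 14.0).
Posterior mean = α/β = 109.4/14.0 = 7.8143.

7.8143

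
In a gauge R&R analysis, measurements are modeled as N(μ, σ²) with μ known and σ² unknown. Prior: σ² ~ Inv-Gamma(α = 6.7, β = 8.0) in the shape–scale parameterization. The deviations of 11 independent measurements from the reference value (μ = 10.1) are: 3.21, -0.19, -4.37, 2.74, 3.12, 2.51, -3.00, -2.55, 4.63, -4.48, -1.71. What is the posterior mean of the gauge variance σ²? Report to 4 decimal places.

5.7550

With known mean μ and an Inverse-Gamma(α, β) prior on σ², the Normal likelihood is conjugate: posterior is Inv-Gamma(α + n/2, β + Σ(xᵢ−μ)²/2).
Σ(xᵢ−μ)² = (3.21)² + (-0.19)² + (-4.37)² + (2.74)² + (3.12)² + (2.51)² + (-3.00)² + (-2.55)² + (4.63)² + (-4.48)² + (-1.71)² = 112.9131.
Posterior: Inv-Gamma(6.7 + 11/2, 8.0 + 112.9131/2) = Inv-Gamma(12.20, 64.45655).
E[σ²|data] = β/(α−1) = 64.45655/11.20 = 5.7550.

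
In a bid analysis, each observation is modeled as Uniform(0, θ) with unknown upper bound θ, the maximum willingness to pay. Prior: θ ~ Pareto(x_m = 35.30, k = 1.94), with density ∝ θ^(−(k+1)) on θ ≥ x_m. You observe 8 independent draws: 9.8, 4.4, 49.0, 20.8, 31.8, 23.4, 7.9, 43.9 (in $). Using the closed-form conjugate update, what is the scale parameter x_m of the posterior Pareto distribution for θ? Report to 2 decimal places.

49.00

A Pareto(scale x_m, shape k) prior on the upper bound θ of Uniform(0, θ) is conjugate: posterior is Pareto(max(x_m, max xᵢ), k + n).
Sample maximum = 49.0; prior scale x_m = 35.30 → posterior scale = max = 49.00.
Posterior shape = 1.94 + 8 = 9.94.
Posterior scale x_m = 49.00.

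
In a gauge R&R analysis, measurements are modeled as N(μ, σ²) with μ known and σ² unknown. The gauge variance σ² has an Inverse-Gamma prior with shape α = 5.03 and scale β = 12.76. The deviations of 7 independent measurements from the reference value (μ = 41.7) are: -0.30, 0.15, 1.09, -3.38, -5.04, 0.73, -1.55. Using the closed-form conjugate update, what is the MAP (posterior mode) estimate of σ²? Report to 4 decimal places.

With known mean μ and an Inverse-Gamma(α, β) prior on σ², the Normal likelihood is conjugate: posterior is Inv-Gamma(α + n/2, β + Σ(xᵢ−μ)²/2).
Σ(xᵢ−μ)² = (-0.30)² + (0.15)² + (1.09)² + (-3.38)² + (-5.04)² + (0.73)² + (-1.55)² = 41.0620.
Posterior: Inv-Gamma(5.03 + 7/2, 12.76 + 41.0620/2) = Inv-Gamma(8.53, 33.29100).
Mode = β/(α+1) = 33.29100/9.53 = 3.4933.

3.4933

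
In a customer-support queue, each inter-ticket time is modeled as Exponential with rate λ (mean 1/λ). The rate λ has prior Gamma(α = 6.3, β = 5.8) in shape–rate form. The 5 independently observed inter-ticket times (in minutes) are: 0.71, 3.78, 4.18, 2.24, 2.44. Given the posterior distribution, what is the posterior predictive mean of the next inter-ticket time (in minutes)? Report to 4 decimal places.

1.8592

With a Gamma(shape α, rate β) prior on the exponential rate λ, the posterior after n observations with total T = Σxᵢ is Gamma(α+n, β+T).
Sum of observations T = 13.35 minutes; n = 5.
Posterior: Gamma(6.3+5, 5.8+13.35) = Gamma(11.3, 19.15).
The predictive distribution for the next observation is Lomax; its mean is β/(α−1) = 19.15/10.3 = 1.8592.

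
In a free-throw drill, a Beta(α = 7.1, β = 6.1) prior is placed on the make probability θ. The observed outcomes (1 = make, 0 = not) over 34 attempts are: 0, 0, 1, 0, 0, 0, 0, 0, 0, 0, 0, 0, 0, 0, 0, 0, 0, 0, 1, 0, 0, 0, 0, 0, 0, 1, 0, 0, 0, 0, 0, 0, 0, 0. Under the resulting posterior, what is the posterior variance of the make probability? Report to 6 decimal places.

0.003490

The Beta prior is conjugate to a Binomial/Bernoulli likelihood; the update adds successes to α and failures to β.
Posterior: Beta(α+k, β+n−k) = Beta(7.1+3, 6.1+31) = Beta(10.1, 37.1).
Var = αβ/((α+β)²(α+β+1)) = 10.1·37.1/(47.2²·48.2) = 0.003490.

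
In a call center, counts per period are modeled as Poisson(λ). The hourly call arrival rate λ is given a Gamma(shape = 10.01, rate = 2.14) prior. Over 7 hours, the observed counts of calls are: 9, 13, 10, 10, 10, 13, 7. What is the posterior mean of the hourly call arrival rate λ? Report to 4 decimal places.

8.9726

With a Gamma(shape α, rate β) prior, the Poisson likelihood is conjugate: the posterior is Gamma(α + ΣXᵢ, β + n).
Sum of counts S = 72 over n = 7 hours.
Posterior: Gamma(α+S, β+n) = Gamma(10.01+72, 2.14+7) = Gamma(82.01, 9.14).
Posterior mean = α/β = 82.01/9.14 = 8.9726.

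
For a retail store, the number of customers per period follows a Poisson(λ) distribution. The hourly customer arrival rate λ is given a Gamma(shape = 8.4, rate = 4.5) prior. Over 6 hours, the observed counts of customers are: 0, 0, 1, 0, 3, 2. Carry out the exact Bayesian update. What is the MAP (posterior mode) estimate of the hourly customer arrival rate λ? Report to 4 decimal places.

1.2762

With a Gamma(shape α, rate β) prior, the Poisson likelihood is conjugate: the posterior is Gamma(α + ΣXᵢ, β + n).
Sum of counts S = 6 over n = 6 hours.
Posterior: Gamma(α+S, β+n) = Gamma(8.4+6, 4.5+6) = Gamma(14.4, 10.5).
Mode of Gamma(α,β) for α≥1 is (α−1)/β = 13.4/10.5 = 1.2762.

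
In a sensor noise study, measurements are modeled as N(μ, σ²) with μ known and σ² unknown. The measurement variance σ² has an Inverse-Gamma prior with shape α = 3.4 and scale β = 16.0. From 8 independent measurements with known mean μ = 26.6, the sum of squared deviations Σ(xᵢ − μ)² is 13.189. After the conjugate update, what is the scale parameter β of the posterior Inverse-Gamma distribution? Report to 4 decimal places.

22.5945

With known mean μ and an Inverse-Gamma(α, β) prior on σ², the Normal likelihood is conjugate: posterior is Inv-Gamma(α + n/2, β + Σ(xᵢ−μ)²/2).
Posterior: Inv-Gamma(3.4 + 8/2, 16.0 + 13.189/2) = Inv-Gamma(7.40, 22.5945).
Posterior β = 22.5945.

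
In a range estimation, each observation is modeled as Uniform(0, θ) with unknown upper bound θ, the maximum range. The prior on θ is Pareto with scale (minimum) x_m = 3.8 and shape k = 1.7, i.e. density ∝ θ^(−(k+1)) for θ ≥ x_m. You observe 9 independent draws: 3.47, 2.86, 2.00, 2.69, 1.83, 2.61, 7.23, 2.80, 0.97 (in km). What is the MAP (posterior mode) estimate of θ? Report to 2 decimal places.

7.23

A Pareto(scale x_m, shape k) prior on the upper bound θ of Uniform(0, θ) is conjugate: posterior is Pareto(max(x_m, max xᵢ), k + n).
Sample maximum = 7.23; prior scale x_m = 3.8 → posterior scale = max = 7.23.
Posterior shape = 1.7 + 9 = 10.7.
The Pareto density is decreasing on [x_m, ∞), so the mode is x_m = 7.23.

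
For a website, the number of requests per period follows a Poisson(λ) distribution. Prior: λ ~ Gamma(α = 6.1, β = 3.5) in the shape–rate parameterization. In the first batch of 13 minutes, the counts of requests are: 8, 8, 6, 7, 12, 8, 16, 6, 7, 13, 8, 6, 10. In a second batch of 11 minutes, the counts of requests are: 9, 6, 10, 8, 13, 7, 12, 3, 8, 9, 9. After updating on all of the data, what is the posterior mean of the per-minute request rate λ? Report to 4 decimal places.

With a Gamma(shape α, rate β) prior, the Poisson likelihood is conjugate: the posterior is Gamma(α + ΣXᵢ, β + n).
Batch 1: sum of counts S = 115 over n = 13 minutes.
After batch 1: Gamma(α+S, β+n) = Gamma(6.1+115, 3.5+13) = Gamma(121.1, 16.5).
Batch 2: sum of counts S = 94 over n = 11 minutes.
After batch 2: Gamma(α+S, β+n) = Gamma(121.1+94, 16.5+11) = Gamma(215.1, 27.5).
Posterior mean = α/β = 215.1/27.5 = 7.8218.

7.8218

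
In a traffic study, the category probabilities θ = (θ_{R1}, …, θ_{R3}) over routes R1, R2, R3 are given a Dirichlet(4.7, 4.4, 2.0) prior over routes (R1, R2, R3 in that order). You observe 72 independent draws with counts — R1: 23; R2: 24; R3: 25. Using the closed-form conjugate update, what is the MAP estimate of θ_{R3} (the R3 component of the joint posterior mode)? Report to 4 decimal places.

0.3246

The Dirichlet prior is conjugate to the Multinomial likelihood: each posterior αⱼ = prior αⱼ + observed count nⱼ.
Posterior concentration: (27.7, 28.4, 27.0), total = 83.1.
Joint mode component: (α_{R3}−1)/(Σα−K) = 26.0/80.1 = 0.3246.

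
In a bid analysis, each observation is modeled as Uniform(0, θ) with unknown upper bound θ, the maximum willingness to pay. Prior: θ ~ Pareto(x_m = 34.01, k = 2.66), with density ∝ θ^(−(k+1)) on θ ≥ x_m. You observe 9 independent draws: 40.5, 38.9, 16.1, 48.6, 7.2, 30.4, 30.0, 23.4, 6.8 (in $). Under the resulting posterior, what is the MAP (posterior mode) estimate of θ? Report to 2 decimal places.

48.60

A Pareto(scale x_m, shape k) prior on the upper bound θ of Uniform(0, θ) is conjugate: posterior is Pareto(max(x_m, max xᵢ), k + n).
Sample maximum = 48.6; prior scale x_m = 34.01 → posterior scale = max = 48.60.
Posterior shape = 2.66 + 9 = 11.66.
The Pareto density is decreasing on [x_m, ∞), so the mode is x_m = 48.60.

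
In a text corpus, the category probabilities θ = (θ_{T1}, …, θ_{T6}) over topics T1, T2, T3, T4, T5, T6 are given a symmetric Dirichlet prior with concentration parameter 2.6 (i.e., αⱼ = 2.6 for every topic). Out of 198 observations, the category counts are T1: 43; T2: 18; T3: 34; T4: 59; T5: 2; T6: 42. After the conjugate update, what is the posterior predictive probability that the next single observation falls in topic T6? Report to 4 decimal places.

The Dirichlet prior is conjugate to the Multinomial likelihood: each posterior αⱼ = prior αⱼ + observed count nⱼ.
Posterior concentration: (45.6, 20.6, 36.6, 61.6, 4.6, 44.6), total = 213.6.
P(next = T6 | data) = α_{T6}/Σα = 0.2088.

0.2088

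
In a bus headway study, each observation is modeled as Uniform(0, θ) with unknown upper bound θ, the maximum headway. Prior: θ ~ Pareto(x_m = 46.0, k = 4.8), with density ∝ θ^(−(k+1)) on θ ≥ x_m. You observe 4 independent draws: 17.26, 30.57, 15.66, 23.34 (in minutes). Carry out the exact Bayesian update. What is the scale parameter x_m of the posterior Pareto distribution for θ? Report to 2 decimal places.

46.00

A Pareto(scale x_m, shape k) prior on the upper bound θ of Uniform(0, θ) is conjugate: posterior is Pareto(max(x_m, max xᵢ), k + n).
Sample maximum = 30.57; prior scale x_m = 46.0 → posterior scale = max = 46.00.
Posterior shape = 4.8 + 4 = 8.8.
Posterior scale x_m = 46.00.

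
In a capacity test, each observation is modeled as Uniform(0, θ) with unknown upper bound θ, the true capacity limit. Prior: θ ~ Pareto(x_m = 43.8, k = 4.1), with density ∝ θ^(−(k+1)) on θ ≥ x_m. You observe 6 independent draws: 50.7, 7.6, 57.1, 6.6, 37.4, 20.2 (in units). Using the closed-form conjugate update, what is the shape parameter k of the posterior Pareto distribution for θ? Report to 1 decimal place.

A Pareto(scale x_m, shape k) prior on the upper bound θ of Uniform(0, θ) is conjugate: posterior is Pareto(max(x_m, max xᵢ), k + n).
Sample maximum = 57.1; prior scale x_m = 43.8 → posterior scale = max = 57.1.
Posterior shape = 4.1 + 6 = 10.1.
Posterior shape k = 10.1.

10.1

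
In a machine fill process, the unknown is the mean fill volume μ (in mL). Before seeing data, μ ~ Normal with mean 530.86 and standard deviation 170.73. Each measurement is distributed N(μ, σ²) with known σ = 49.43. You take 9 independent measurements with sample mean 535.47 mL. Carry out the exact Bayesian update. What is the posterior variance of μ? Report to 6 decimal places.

For Normal data with known variance σ², a Normal(μ₀, σ₀²) prior on μ is conjugate. Posterior precision = 1/σ₀² + n/σ²; posterior mean is the precision-weighted average of μ₀ and x̄.
σ₀² = 170.73² = 29148.7329, σ² = 49.43² = 2443.3249; σ² + n·σ₀² = 2443.3249 + 9·29148.7329 = 264781.921.
Posterior precision = 1/σ₀² + n/σ² = 1/29148.7329 + 9/2443.3249 = (σ² + n·σ₀²)/(σ₀²σ²) = 264781.921/(29148.7329·2443.3249); posterior variance σₙ² = σ₀²σ²/(σ² + n·σ₀²) = 29148.7329·2443.3249/264781.921 = 268.975407.

268.975407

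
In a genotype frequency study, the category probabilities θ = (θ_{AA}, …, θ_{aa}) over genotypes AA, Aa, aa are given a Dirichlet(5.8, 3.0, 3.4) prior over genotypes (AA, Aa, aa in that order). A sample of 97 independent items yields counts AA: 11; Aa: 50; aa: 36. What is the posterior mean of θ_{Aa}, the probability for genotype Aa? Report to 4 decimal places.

The Dirichlet prior is conjugate to the Multinomial likelihood: each posterior αⱼ = prior αⱼ + observed count nⱼ.
Posterior concentration: (16.8, 53.0, 39.4), total = 109.2.
E[θ_{Aa}|data] = α_{Aa}/Σα = 53.0/109.2 = 0.4853.

0.4853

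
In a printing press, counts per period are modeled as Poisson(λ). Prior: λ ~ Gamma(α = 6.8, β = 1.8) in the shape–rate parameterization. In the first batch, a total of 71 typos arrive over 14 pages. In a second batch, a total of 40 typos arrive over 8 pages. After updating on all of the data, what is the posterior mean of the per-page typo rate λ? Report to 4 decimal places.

4.9496

With a Gamma(shape α, rate β) prior, the Poisson likelihood is conjugate: the posterior is Gamma(α + ΣXᵢ, β + n).
After batch 1: Gamma(α+S, β+n) = Gamma(6.8+71, 1.8+14) = Gamma(77.8, 15.8).
After batch 2: Gamma(α+S, β+n) = Gamma(77.8+40, 15.8+8) = Gamma(117.8, 23.8).
Posterior mean = α/β = 117.8/23.8 = 4.9496.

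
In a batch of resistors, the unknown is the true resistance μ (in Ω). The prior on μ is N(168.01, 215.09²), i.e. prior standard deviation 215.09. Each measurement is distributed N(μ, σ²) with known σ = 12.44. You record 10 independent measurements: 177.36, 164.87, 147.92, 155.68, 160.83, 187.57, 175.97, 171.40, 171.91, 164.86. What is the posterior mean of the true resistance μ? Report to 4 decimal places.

For Normal data with known variance σ², a Normal(μ₀, σ₀²) prior on μ is conjugate. Posterior precision = 1/σ₀² + n/σ²; posterior mean is the precision-weighted average of μ₀ and x̄.
Σxᵢ = 177.36 + 164.87 + 147.92 + 155.68 + 160.83 + 187.57 + 175.97 + 171.40 + 171.91 + 164.86 = 1678.37, so n·x̄ = 1678.37.
σ₀² = 215.09² = 46263.7081, σ² = 12.44² = 154.7536; σ² + n·σ₀² = 154.7536 + 10·46263.7081 = 462791.8346.
Posterior mean = (μ₀/σ₀² + n·x̄/σ²)/(1/σ₀² + n/σ²) = (σ²·μ₀ + σ₀²·n·x̄)/(σ² + n·σ₀²) = (154.7536·168.01 + 46263.7081·1678.37)/462791.8346 = 77673619.916133/462791.8346 = 167.8371.

167.8371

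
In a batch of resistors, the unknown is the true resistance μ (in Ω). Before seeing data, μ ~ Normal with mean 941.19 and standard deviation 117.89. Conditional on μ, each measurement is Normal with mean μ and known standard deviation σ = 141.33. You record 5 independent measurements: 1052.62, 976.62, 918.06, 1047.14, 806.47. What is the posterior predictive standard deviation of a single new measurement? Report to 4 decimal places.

For Normal data with known variance σ², a Normal(μ₀, σ₀²) prior on μ is conjugate. Posterior precision = 1/σ₀² + n/σ²; posterior mean is the precision-weighted average of μ₀ and x̄.
σ₀² = 117.89² = 13898.0521, σ² = 141.33² = 19974.1689; σ² + n·σ₀² = 19974.1689 + 5·13898.0521 = 89464.4294.
Posterior precision = 1/σ₀² + n/σ² = 1/13898.0521 + 5/19974.1689 = (σ² + n·σ₀²)/(σ₀²σ²) = 89464.4294/(13898.0521·19974.1689); posterior variance σₙ² = σ₀²σ²/(σ² + n·σ₀²) = 13898.0521·19974.1689/89464.4294 = 3102.931991.
Predictive variance for one new observation = σₙ² + σ² = 13898.0521·19974.1689/89464.4294 + 19974.1689 = σ²·(σ₀² + 89464.4294)/89464.4294 = 19974.1689·103362.4815/89464.4294 = 23077.100891; SD = √(19974.1689·103362.4815/89464.4294) = 151.9115.

151.9115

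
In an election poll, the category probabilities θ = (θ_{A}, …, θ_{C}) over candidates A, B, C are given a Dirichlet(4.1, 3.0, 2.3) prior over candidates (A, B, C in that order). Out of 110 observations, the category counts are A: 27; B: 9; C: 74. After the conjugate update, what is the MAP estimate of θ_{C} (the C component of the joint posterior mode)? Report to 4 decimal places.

0.6469

The Dirichlet prior is conjugate to the Multinomial likelihood: each posterior αⱼ = prior αⱼ + observed count nⱼ.
Posterior concentration: (31.1, 12.0, 76.3), total = 119.4.
Joint mode component: (α_{C}−1)/(Σα−K) = 75.3/116.4 = 0.6469.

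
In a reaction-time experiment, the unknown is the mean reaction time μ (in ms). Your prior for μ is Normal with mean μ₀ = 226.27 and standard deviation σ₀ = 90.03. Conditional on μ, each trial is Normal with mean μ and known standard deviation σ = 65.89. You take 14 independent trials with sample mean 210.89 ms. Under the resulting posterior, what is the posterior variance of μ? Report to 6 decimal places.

298.679331

For Normal data with known variance σ², a Normal(μ₀, σ₀²) prior on μ is conjugate. Posterior precision = 1/σ₀² + n/σ²; posterior mean is the precision-weighted average of μ₀ and x̄.
σ₀² = 90.03² = 8105.4009, σ² = 65.89² = 4341.4921; σ² + n·σ₀² = 4341.4921 + 14·8105.4009 = 117817.1047.
Posterior precision = 1/σ₀² + n/σ² = 1/8105.4009 + 14/4341.4921 = (σ² + n·σ₀²)/(σ₀²σ²) = 117817.1047/(8105.4009·4341.4921); posterior variance σₙ² = σ₀²σ²/(σ² + n·σ₀²) = 8105.4009·4341.4921/117817.1047 = 298.679331.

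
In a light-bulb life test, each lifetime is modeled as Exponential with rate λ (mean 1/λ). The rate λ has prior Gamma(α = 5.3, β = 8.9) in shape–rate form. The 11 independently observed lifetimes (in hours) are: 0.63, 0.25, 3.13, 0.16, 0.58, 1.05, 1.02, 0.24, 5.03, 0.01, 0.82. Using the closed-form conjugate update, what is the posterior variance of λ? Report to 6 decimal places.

0.034236

With a Gamma(shape α, rate β) prior on the exponential rate λ, the posterior after n observations with total T = Σxᵢ is Gamma(α+n, β+T).
Sum of observations T = 12.92 hours; n = 11.
Posterior: Gamma(5.3+11, 8.9+12.92) = Gamma(16.3, 21.82).
Var = α/β² = 0.034236.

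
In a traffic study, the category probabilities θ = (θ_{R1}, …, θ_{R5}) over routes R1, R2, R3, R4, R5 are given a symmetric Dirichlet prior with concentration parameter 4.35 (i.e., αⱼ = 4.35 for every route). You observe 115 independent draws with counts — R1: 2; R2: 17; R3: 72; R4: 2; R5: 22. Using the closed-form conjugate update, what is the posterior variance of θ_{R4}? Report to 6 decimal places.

The Dirichlet prior is conjugate to the Multinomial likelihood: each posterior αⱼ = prior αⱼ + observed count nⱼ.
Posterior concentration: (6.35, 21.35, 76.35, 6.35, 26.35), total = 136.75.
Var[θ_j] = α_j(Σα−α_j)/((Σα)²(Σα+1)) = 6.35·130.40/(136.75²·137.75) = 0.000321.

0.000321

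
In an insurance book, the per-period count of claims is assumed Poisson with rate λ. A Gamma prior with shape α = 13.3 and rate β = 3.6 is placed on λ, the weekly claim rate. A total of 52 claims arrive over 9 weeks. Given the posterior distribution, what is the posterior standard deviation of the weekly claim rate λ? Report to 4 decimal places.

With a Gamma(shape α, rate β) prior, the Poisson likelihood is conjugate: the posterior is Gamma(α + ΣXᵢ, β + n).
Posterior: Gamma(α+S, β+n) = Gamma(13.3+52, 3.6+9) = Gamma(65.3, 12.6).
SD = √α/β = √65.3/12.6 = 0.6413.

0.6413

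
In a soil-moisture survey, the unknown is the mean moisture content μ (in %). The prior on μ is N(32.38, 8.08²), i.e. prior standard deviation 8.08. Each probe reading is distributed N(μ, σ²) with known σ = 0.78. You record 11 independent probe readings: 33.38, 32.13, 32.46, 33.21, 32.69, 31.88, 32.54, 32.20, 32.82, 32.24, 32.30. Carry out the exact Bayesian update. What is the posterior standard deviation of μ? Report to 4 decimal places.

0.2351

For Normal data with known variance σ², a Normal(μ₀, σ₀²) prior on μ is conjugate. Posterior precision = 1/σ₀² + n/σ²; posterior mean is the precision-weighted average of μ₀ and x̄.
σ₀² = 8.08² = 65.2864, σ² = 0.78² = 0.6084; σ² + n·σ₀² = 0.6084 + 11·65.2864 = 718.7588.
Posterior precision = 1/σ₀² + n/σ² = 1/65.2864 + 11/0.6084 = (σ² + n·σ₀²)/(σ₀²σ²) = 718.7588/(65.2864·0.6084); posterior variance σₙ² = σ₀²σ²/(σ² + n·σ₀²) = 65.2864·0.6084/718.7588 = 0.055262.
Posterior SD = √σₙ² = √(65.2864·0.6084/718.7588) = 0.2351.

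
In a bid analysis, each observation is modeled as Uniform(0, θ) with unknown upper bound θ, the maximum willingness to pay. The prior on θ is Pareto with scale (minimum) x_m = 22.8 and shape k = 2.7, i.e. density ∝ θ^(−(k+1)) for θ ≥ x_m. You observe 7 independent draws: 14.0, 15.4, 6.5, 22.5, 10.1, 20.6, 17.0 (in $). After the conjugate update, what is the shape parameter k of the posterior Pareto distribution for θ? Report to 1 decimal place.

9.7

A Pareto(scale x_m, shape k) prior on the upper bound θ of Uniform(0, θ) is conjugate: posterior is Pareto(max(x_m, max xᵢ), k + n).
Sample maximum = 22.5; prior scale x_m = 22.8 → posterior scale = max = 22.8.
Posterior shape = 2.7 + 7 = 9.7.
Posterior shape k = 9.7.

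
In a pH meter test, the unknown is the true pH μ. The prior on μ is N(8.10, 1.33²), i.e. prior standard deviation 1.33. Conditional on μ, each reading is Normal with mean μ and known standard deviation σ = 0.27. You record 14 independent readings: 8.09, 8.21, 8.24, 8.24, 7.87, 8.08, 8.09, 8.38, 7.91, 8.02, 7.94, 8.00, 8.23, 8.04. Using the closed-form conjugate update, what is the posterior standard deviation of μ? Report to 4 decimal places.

0.0721

For Normal data with known variance σ², a Normal(μ₀, σ₀²) prior on μ is conjugate. Posterior precision = 1/σ₀² + n/σ²; posterior mean is the precision-weighted average of μ₀ and x̄.
σ₀² = 1.33² = 1.7689, σ² = 0.27² = 0.0729; σ² + n·σ₀² = 0.0729 + 14·1.7689 = 24.8375.
Posterior precision = 1/σ₀² + n/σ² = 1/1.7689 + 14/0.0729 = (σ² + n·σ₀²)/(σ₀²σ²) = 24.8375/(1.7689·0.0729); posterior variance σₙ² = σ₀²σ²/(σ² + n·σ₀²) = 1.7689·0.0729/24.8375 = 0.005192.
Posterior SD = √σₙ² = √(1.7689·0.0729/24.8375) = 0.0721.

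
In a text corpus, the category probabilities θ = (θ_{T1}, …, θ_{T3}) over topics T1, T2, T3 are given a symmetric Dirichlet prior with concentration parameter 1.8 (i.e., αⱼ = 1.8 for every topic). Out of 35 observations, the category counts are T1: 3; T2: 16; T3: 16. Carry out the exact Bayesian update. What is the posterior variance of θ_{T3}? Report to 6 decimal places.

The Dirichlet prior is conjugate to the Multinomial likelihood: each posterior αⱼ = prior αⱼ + observed count nⱼ.
Posterior concentration: (4.8, 17.8, 17.8), total = 40.4.
Var[θ_j] = α_j(Σα−α_j)/((Σα)²(Σα+1)) = 17.8·22.6/(40.4²·41.4) = 0.005953.

0.005953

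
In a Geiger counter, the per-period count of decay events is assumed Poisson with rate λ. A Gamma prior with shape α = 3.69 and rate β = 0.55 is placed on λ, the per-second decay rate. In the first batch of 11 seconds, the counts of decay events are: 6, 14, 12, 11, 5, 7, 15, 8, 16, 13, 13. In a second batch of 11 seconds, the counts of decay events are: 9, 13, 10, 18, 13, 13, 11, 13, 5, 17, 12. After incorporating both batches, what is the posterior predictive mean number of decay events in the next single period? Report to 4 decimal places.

With a Gamma(shape α, rate β) prior, the Poisson likelihood is conjugate: the posterior is Gamma(α + ΣXᵢ, β + n).
Batch 1: sum of counts S = 120 over n = 11 seconds.
After batch 1: Gamma(α+S, β+n) = Gamma(3.69+120, 0.55+11) = Gamma(123.69, 11.55).
Batch 2: sum of counts S = 134 over n = 11 seconds.
After batch 2: Gamma(α+S, β+n) = Gamma(123.69+134, 11.55+11) = Gamma(257.69, 22.55).
The predictive distribution for one future period is NegBinom with mean α/β = 11.4275.

11.4275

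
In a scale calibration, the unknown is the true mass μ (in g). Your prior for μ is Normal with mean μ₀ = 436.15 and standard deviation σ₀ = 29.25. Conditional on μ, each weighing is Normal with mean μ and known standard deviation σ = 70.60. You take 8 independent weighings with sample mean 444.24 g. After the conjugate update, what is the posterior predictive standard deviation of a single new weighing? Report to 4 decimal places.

For Normal data with known variance σ², a Normal(μ₀, σ₀²) prior on μ is conjugate. Posterior precision = 1/σ₀² + n/σ²; posterior mean is the precision-weighted average of μ₀ and x̄.
σ₀² = 29.25² = 855.5625, σ² = 70.60² = 4984.36; σ² + n·σ₀² = 4984.36 + 8·855.5625 = 11828.86.
Posterior precision = 1/σ₀² + n/σ² = 1/855.5625 + 8/4984.36 = (σ² + n·σ₀²)/(σ₀²σ²) = 11828.86/(855.5625·4984.36); posterior variance σₙ² = σ₀²σ²/(σ² + n·σ₀²) = 855.5625·4984.36/11828.86 = 360.510776.
Predictive variance for one new observation = σₙ² + σ² = 855.5625·4984.36/11828.86 + 4984.36 = σ²·(σ₀² + 11828.86)/11828.86 = 4984.36·12684.4225/11828.86 = 5344.870776; SD = √(4984.36·12684.4225/11828.86) = 73.1086.

73.1086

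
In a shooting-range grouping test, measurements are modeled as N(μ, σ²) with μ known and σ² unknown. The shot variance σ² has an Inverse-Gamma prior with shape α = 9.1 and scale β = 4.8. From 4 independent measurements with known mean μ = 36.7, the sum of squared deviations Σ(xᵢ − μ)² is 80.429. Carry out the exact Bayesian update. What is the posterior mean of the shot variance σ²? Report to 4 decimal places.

4.4569

With known mean μ and an Inverse-Gamma(α, β) prior on σ², the Normal likelihood is conjugate: posterior is Inv-Gamma(α + n/2, β + Σ(xᵢ−μ)²/2).
Posterior: Inv-Gamma(9.1 + 4/2, 4.8 + 80.429/2) = Inv-Gamma(11.10, 45.0145).
E[σ²|data] = β/(α−1) = 45.0145/10.10 = 4.4569.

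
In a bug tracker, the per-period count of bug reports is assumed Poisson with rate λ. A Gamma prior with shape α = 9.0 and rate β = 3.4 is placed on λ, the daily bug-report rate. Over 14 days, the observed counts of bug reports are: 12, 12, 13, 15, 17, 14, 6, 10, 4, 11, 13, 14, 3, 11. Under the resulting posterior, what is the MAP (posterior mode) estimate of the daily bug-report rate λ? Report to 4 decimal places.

9.3678

With a Gamma(shape α, rate β) prior, the Poisson likelihood is conjugate: the posterior is Gamma(α + ΣXᵢ, β + n).
Sum of counts S = 155 over n = 14 days.
Posterior: Gamma(α+S, β+n) = Gamma(9.0+155, 3.4+14) = Gamma(164.0, 17.4).
Mode of Gamma(α,β) for α≥1 is (α−1)/β = 163.0/17.4 = 9.3678.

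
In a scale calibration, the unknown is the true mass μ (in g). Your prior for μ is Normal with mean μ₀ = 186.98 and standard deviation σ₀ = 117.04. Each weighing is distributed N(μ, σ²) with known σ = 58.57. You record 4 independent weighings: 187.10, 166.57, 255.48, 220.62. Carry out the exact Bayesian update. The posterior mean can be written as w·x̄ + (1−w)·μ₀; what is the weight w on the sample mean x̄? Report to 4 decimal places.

0.9411

For Normal data with known variance σ², a Normal(μ₀, σ₀²) prior on μ is conjugate. Posterior precision = 1/σ₀² + n/σ²; posterior mean is the precision-weighted average of μ₀ and x̄.
σ₀² = 117.04² = 13698.3616, σ² = 58.57² = 3430.4449. Prior precision 1/σ₀² = 1/13698.3616; data precision n/σ² = 4/3430.4449.
w = (n/σ²)/(1/σ₀² + n/σ²) = n·σ₀²/(σ² + n·σ₀²) = 4·13698.3616/(3430.4449 + 4·13698.3616) = 54793.4464/58223.8913 = 0.9411.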